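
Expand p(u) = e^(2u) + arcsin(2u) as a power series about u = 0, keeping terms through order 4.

2*u^4/3 + 8*u^3/3 + 2*u^2 + 4*u + 1

Add the two expansions coefficient-wise.
[u^0] = 1;  [u^1] = 4;  [u^2] = 2;  [u^3] = 8/3;  [u^4] = 2/3.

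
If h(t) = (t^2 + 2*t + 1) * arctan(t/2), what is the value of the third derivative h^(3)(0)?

11/4

Multiply each power in the prefactor through the base expansion.
The coefficient of t^3 in the expansion is 11/24, so h′′′(0) = 3! * (11/24) = 11/4.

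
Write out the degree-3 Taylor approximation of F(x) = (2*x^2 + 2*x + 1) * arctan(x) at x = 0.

5*x^3/3 + 2*x^2 + x

Distribute the polynomial across the series and collect like powers.
F(0) = 0
F′(0) = 1
F′′(0) = 4
F′′′(0) = 10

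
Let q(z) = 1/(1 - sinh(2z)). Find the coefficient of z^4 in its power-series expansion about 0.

Compose series: expand the inner function first, then feed it into the outer expansion.
[z^0] = 1;  [z^1] = 2;  [z^2] = 4;  [z^3] = 28/3;  [z^4] = 64/3.
So c_4 = q^(4)(0)/4! = 64/3.

64/3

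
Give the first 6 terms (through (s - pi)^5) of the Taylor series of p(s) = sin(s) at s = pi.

-(s - pi)^5/120 + (s - pi)^3/6 - (s - pi)

Use the known series and substitute for the argument.
[(s - pi)^0] = 0;  [(s - pi)^1] = -1;  [(s - pi)^2] = 0;  [(s - pi)^3] = 1/6;  [(s - pi)^4] = 0;  [(s - pi)^5] = -1/120.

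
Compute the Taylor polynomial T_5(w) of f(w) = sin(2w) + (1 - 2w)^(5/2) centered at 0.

Expand each term separately and add.
f(0) = 1
f′(0) = -3
f′′(0) = 15
f′′′(0) = -23
f^(4)(0) = -15
f^(5)(0) = -13
Dividing each by k! gives the coefficients c_0, ..., c_5.

-13*w^5/120 - 5*w^4/8 - 23*w^3/6 + 15*w^2/2 - 3*w + 1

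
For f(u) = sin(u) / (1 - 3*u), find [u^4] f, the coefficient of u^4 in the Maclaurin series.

53/2

Use 1/(1 - r) = Σ r^k on the denominator, then take the Cauchy product.
f(0) = 0
f′(0) = 1
f′′(0) = 6
f′′′(0) = 53
f^(4)(0) = 636
So c_4 = f^(4)(0)/4! = 53/2.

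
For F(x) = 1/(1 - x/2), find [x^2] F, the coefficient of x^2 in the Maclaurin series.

Apply the Taylor formula c_k = f^(k)(a)/k!.

1/4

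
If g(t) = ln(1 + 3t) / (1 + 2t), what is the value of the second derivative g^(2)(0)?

Write out both Maclaurin series and multiply, keeping only the needed powers.
From the series, [t^2] g = -21/2; multiply by 2! = 2 to get -21.

-21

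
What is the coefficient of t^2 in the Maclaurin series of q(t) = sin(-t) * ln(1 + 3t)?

Write out both Maclaurin series and multiply, keeping only the needed powers.
q(0) = 0
q′(0) = 0
q′′(0) = -6
The Taylor polynomial is Σ q^(k)(0)/k! · t^k.

-3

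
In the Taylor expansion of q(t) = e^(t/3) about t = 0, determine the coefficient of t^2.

Use the known series and substitute for the argument.

1/18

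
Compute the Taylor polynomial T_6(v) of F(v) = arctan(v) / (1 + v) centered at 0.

Take the Cauchy product of the two expansions.
F(0) = 0
F′(0) = 1
F′′(0) = -2
F′′′(0) = 4
F^(4)(0) = -16
F^(5)(0) = 104
F^(6)(0) = -624
The Taylor polynomial is Σ F^(k)(0)/k! · v^k.

-13*v^6/15 + 13*v^5/15 - 2*v^4/3 + 2*v^3/3 - v^2 + v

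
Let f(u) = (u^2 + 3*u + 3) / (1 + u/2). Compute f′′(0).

1/2

Multiply each power in the prefactor through the base expansion.
From the series, [u^2] f = 1/4; multiply by 2! = 2 to get 1/2.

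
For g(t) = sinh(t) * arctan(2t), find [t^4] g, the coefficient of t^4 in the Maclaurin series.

Multiply the two series term by term and collect like powers.
g(0) = 0
g′(0) = 0
g′′(0) = 4
g′′′(0) = 0
g^(4)(0) = -56
So c_4 = g^(4)(0)/4! = -7/3.

-7/3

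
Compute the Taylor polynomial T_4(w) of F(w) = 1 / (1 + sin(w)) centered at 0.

Write 1/(1+u) = 1 - u + u^2 - u^3 + ... and substitute the series for u.

2*w^4/3 - 5*w^3/6 + w^2 - w + 1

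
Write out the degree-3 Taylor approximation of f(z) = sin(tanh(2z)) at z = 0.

Substitute the inner expansion into the outer series and collect powers.
f(0) = 0
f′(0) = 2
f′′(0) = 0
f′′′(0) = -24
The Taylor polynomial is Σ f^(k)(0)/k! · z^k.

-4*z^3 + 2*z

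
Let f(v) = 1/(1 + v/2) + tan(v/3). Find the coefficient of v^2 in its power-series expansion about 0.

Combine the two series term by term.
f(0) = 1
f′(0) = -1/6
f′′(0) = 1/2

1/4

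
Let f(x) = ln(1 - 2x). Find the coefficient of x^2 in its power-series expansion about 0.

Differentiate repeatedly and evaluate at the center.
So c_2 = f′′(0)/2! = -2.

-2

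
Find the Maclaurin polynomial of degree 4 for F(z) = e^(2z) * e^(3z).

625*z^4/24 + 125*z^3/6 + 25*z^2/2 + 5*z + 1

Expand each factor separately, then convolve coefficients.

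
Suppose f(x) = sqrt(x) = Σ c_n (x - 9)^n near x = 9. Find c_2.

-1/216

f(9) = 3
f′(9) = 1/6
f′′(9) = -1/108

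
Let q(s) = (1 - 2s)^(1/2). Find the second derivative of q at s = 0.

The coefficient of s^2 in the expansion is -1/2, so q′′(0) = 2! * (-1/2) = -1.

-1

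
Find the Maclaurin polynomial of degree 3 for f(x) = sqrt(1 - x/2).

-x^3/128 - x^2/32 - x/4 + 1

f(0) = 1
f′(0) = -1/4
f′′(0) = -1/16
f′′′(0) = -3/64
Dividing each by k! gives the coefficients c_0, ..., c_3.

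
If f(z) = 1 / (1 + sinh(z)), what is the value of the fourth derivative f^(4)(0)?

Expand as Σ (-1)^k u^k with u equal to the inner function's series.
From the series, [z^4] f = 4/3; multiply by 4! = 24 to get 32.

32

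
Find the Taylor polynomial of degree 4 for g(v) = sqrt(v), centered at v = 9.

-5*(v - 9)^4/279936 + (v - 9)^3/3888 - (v - 9)^2/216 + (v - 9)/6 + 3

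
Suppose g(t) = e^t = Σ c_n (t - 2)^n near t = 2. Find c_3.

e^(2)/6

g(2) = e^(2)
g′(2) = e^(2)
g′′(2) = e^(2)
g′′′(2) = e^(2)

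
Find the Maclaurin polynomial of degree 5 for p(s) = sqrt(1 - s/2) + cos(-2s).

Expand each term separately and add.

-7*s^5/8192 + 4081*s^4/6144 - s^3/128 - 65*s^2/32 - s/4 + 2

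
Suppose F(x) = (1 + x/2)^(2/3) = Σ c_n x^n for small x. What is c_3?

F(0) = 1
F′(0) = 1/3
F′′(0) = -1/18
F′′′(0) = 1/27
So c_3 = F′′′(0)/3! = 1/162.

1/162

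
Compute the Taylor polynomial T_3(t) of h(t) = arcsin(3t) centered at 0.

9*t^3/2 + 3*t

h(0) = 0
h′(0) = 3
h′′(0) = 0
h′′′(0) = 27
Dividing each by k! gives the coefficients c_0, ..., c_3.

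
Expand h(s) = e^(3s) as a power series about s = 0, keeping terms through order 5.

81*s^5/40 + 27*s^4/8 + 9*s^3/2 + 9*s^2/2 + 3*s + 1

h(0) = 1
h′(0) = 3
h′′(0) = 9
h′′′(0) = 27
h^(4)(0) = 81
h^(5)(0) = 243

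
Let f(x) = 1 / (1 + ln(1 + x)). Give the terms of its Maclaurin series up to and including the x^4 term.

11*x^4/3 - 7*x^3/3 + 3*x^2/2 - x + 1

Expand as Σ (-1)^k u^k with u equal to the inner function's series.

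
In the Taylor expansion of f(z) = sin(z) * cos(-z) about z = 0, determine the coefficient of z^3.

-2/3

Take the Cauchy product of the two expansions.
[z^0] = 0;  [z^1] = 1;  [z^2] = 0;  [z^3] = -2/3.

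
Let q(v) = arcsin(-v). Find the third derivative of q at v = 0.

From the series, [v^3] q = -1/6; multiply by 3! = 6 to get -1.

-1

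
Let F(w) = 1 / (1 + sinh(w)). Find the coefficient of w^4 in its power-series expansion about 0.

4/3

Write 1/(1+u) = 1 - u + u^2 - u^3 + ... and substitute the series for u.
F(0) = 1
F′(0) = -1
F′′(0) = 2
F′′′(0) = -7
F^(4)(0) = 32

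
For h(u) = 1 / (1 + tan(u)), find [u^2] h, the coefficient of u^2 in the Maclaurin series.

Write 1/(1+u) = 1 - u + u^2 - u^3 + ... and substitute the series for u.
h(0) = 1
h′(0) = -1
h′′(0) = 2

1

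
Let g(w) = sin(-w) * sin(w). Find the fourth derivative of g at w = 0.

8

Multiply the two series term by term and collect like powers.
From the series, [w^4] g = 1/3; multiply by 4! = 24 to get 8.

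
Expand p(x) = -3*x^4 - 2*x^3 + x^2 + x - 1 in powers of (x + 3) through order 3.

34*(x + 3)^3 - 143*(x + 3)^2 + 265*(x + 3) - 184

p(-3) = -184
p′(-3) = 265
p′′(-3) = -286
p′′′(-3) = 204
Then c_k = p^(k)(-3)/k! gives each Taylor coefficient.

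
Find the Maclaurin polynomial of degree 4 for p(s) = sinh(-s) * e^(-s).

s^4/3 - 2*s^3/3 + s^2 - s

Write out both Maclaurin series and multiply, keeping only the needed powers.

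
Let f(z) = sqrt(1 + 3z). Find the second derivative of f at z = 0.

-9/4

The coefficient of z^2 in the expansion is -9/8, so f′′(0) = 2! * (-9/8) = -9/4.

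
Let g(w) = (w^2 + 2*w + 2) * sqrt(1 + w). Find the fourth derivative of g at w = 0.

-15/8

Multiply each power in the prefactor through the base expansion.
From the series, [w^4] g = -5/64; multiply by 4! = 24 to get -15/8.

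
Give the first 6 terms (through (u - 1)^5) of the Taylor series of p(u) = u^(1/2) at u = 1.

7*(u - 1)^5/256 - 5*(u - 1)^4/128 + (u - 1)^3/16 - (u - 1)^2/8 + (u - 1)/2 + 1

Differentiate repeatedly and evaluate at the center.
p(1) = 1
p′(1) = 1/2
p′′(1) = -1/4
p′′′(1) = 3/8
p^(4)(1) = -15/16
p^(5)(1) = 105/32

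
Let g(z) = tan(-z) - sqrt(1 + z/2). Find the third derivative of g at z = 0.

Add the two expansions coefficient-wise.
From the series, [z^3] g = -131/384; multiply by 3! = 6 to get -131/64.

-131/64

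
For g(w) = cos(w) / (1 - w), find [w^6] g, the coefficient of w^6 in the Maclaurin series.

Expand 1/(denominator) as a geometric series and multiply by the numerator's series.
g(0) = 1
g′(0) = 1
g′′(0) = 1
g′′′(0) = 3
g^(4)(0) = 13
g^(5)(0) = 65
g^(6)(0) = 389
So c_6 = g^(6)(0)/6! = 389/720.

389/720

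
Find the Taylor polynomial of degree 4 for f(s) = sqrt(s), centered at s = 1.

f(1) = 1
f′(1) = 1/2
f′′(1) = -1/4
f′′′(1) = 3/8
f^(4)(1) = -15/16
The Taylor polynomial is Σ f^(k)(1)/k! · (s - 1)^k.

-5*(s - 1)^4/128 + (s - 1)^3/16 - (s - 1)^2/8 + (s - 1)/2 + 1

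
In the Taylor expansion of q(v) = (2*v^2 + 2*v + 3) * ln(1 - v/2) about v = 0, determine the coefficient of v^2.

Shift and add copies of the series according to the polynomial's terms.
So c_2 = q′′(0)/2! = -11/8.

-11/8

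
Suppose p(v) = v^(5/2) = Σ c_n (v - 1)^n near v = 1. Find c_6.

-5/1024

Use the known series and substitute for the argument.
[(v - 1)^0] = 1;  [(v - 1)^1] = 5/2;  [(v - 1)^2] = 15/8;  [(v - 1)^3] = 5/16;  [(v - 1)^4] = -5/128;  [(v - 1)^5] = 3/256;  [(v - 1)^6] = -5/1024.
So c_6 = p^(6)(1)/6! = -5/1024.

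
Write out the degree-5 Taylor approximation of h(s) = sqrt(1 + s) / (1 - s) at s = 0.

365*s^5/256 + 179*s^4/128 + 23*s^3/16 + 11*s^2/8 + 3*s/2 + 1

Write out both Maclaurin series and multiply, keeping only the needed powers.
h(0) = 1
h′(0) = 3/2
h′′(0) = 11/4
h′′′(0) = 69/8
h^(4)(0) = 537/16
h^(5)(0) = 5475/32
Then c_k = h^(k)(0)/k! gives each Taylor coefficient.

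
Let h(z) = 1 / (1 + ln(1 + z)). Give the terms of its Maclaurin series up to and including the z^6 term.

3289*z^6/360 - 347*z^5/60 + 11*z^4/3 - 7*z^3/3 + 3*z^2/2 - z + 1

Expand as Σ (-1)^k u^k with u equal to the inner function's series.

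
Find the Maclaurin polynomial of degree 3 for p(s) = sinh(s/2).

s^3/48 + s/2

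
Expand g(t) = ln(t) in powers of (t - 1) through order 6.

Apply the Taylor formula c_k = f^(k)(a)/k!.
g(1) = 0
g′(1) = 1
g′′(1) = -1
g′′′(1) = 2
g^(4)(1) = -6
g^(5)(1) = 24
g^(6)(1) = -120

-(t - 1)^6/6 + (t - 1)^5/5 - (t - 1)^4/4 + (t - 1)^3/3 - (t - 1)^2/2 + (t - 1)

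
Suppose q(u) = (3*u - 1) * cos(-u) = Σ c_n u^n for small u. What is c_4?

Distribute the polynomial across the series and collect like powers.
q(0) = -1
q′(0) = 3
q′′(0) = 1
q′′′(0) = -9
q^(4)(0) = -1
The Taylor polynomial is Σ q^(k)(0)/k! · u^k.

-1/24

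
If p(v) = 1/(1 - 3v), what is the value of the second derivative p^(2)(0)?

Apply the Taylor formula c_k = f^(k)(a)/k!.
From the series, [v^2] p = 9; multiply by 2! = 2 to get 18.

18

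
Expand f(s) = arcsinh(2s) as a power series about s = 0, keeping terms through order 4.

-4*s^3/3 + 2*s

[s^0] = 0;  [s^1] = 2;  [s^2] = 0;  [s^3] = -4/3;  [s^4] = 0.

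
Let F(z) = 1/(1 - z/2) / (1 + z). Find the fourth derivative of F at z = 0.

Take the Cauchy product of the two expansions.
The coefficient of z^4 in the expansion is 11/16, so F^(4)(0) = 4! * (11/16) = 33/2.

33/2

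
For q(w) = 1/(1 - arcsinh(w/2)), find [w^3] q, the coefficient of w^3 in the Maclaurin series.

Let u equal the inner series; expand the outer function in u and truncate.

5/48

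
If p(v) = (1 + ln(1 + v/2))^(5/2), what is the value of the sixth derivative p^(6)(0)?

12885/4096

Compose series: expand the inner function first, then feed it into the outer expansion.
From the series, [v^6] p = 859/196608; multiply by 6! = 720 to get 12885/4096.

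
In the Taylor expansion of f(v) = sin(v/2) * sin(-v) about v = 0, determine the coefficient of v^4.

5/48

Take the Cauchy product of the two expansions.
So c_4 = f^(4)(0)/4! = 5/48.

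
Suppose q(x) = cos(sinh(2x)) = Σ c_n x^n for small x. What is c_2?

Let u equal the inner series; expand the outer function in u and truncate.

-2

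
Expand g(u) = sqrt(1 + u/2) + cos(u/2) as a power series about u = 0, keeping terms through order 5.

7*u^5/8192 + u^4/6144 + u^3/128 - 5*u^2/32 + u/4 + 2

Add the two expansions coefficient-wise.
[u^0] = 2;  [u^1] = 1/4;  [u^2] = -5/32;  [u^3] = 1/128;  [u^4] = 1/6144;  [u^5] = 7/8192.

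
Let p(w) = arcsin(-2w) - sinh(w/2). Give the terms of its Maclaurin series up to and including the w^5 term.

Combine the two series term by term.

-9217*w^5/3840 - 65*w^3/48 - 5*w/2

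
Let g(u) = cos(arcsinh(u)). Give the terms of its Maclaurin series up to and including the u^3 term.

Let u equal the inner series; expand the outer function in u and truncate.
g(0) = 1
g′(0) = 0
g′′(0) = -1
g′′′(0) = 0
The Taylor polynomial is Σ g^(k)(0)/k! · u^k.

1 - u^2/2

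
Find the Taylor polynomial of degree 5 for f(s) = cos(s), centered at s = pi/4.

-sqrt(2)*(s - pi/4)^5/240 + sqrt(2)*(s - pi/4)^4/48 + sqrt(2)*(s - pi/4)^3/12 - sqrt(2)*(s - pi/4)^2/4 - sqrt(2)*(s - pi/4)/2 + sqrt(2)/2

[(s - pi/4)^0] = sqrt(2)/2;  [(s - pi/4)^1] = -sqrt(2)/2;  [(s - pi/4)^2] = -sqrt(2)/4;  [(s - pi/4)^3] = sqrt(2)/12;  [(s - pi/4)^4] = sqrt(2)/48;  [(s - pi/4)^5] = -sqrt(2)/240.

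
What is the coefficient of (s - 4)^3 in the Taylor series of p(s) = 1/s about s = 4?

p(4) = 1/4
p′(4) = -1/16
p′′(4) = 1/32
p′′′(4) = -3/128
So c_3 = p′′′(4)/3! = -1/256.

-1/256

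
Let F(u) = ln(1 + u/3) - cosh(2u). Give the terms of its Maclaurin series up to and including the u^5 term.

Add the two expansions coefficient-wise.
F(0) = -1
F′(0) = 1/3
F′′(0) = -37/9
F′′′(0) = 2/27
F^(4)(0) = -434/27
F^(5)(0) = 8/81

u^5/1215 - 217*u^4/324 + u^3/81 - 37*u^2/18 + u/3 - 1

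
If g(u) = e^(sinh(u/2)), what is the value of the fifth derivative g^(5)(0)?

Let u equal the inner series; expand the outer function in u and truncate.
The coefficient of u^5 in the expansion is 1/320, so g^(5)(0) = 5! * (1/320) = 3/8.

3/8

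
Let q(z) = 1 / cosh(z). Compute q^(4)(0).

Invert the denominator's series and multiply.
The coefficient of z^4 in the expansion is 5/24, so q^(4)(0) = 4! * (5/24) = 5.

5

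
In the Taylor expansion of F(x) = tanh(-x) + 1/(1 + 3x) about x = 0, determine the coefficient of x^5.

-3647/15

Add the two expansions coefficient-wise.
[x^0] = 1;  [x^1] = -4;  [x^2] = 9;  [x^3] = -80/3;  [x^4] = 81;  [x^5] = -3647/15.
So c_5 = F^(5)(0)/5! = -3647/15.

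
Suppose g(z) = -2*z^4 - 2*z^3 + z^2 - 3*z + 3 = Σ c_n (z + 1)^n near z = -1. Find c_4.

-2

g(-1) = 7
g′(-1) = -3
g′′(-1) = -10
g′′′(-1) = 36
g^(4)(-1) = -48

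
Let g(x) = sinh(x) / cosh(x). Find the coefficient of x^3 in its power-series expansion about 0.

-1/3

Divide the numerator series by the denominator series (power-series long division).
So c_3 = g′′′(0)/3! = -1/3.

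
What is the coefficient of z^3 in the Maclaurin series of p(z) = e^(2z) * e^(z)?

Expand each factor separately, then convolve coefficients.
p(0) = 1
p′(0) = 3
p′′(0) = 9
p′′′(0) = 27
So c_3 = p′′′(0)/3! = 9/2.

9/2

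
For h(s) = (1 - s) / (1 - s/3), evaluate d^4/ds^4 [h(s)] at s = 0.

-16/27

Distribute the polynomial across the series and collect like powers.
The coefficient of s^4 in the expansion is -2/81, so h^(4)(0) = 4! * (-2/81) = -16/27.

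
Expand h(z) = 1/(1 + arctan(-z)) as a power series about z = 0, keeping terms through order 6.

8*z^6/45 + z^5/5 + z^4/3 + 2*z^3/3 + z^2 + z + 1

Plug the Maclaurin series of the inner function into that of the outer and collect terms.
h(0) = 1
h′(0) = 1
h′′(0) = 2
h′′′(0) = 4
h^(4)(0) = 8
h^(5)(0) = 24
h^(6)(0) = 128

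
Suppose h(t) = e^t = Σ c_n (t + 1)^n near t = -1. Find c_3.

h(-1) = e^(-1)
h′(-1) = e^(-1)
h′′(-1) = e^(-1)
h′′′(-1) = e^(-1)

e^(-1)/6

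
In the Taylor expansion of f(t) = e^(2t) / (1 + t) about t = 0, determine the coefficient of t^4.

1/3

Expand each factor separately, then convolve coefficients.
[t^0] = 1;  [t^1] = 1;  [t^2] = 1;  [t^3] = 1/3;  [t^4] = 1/3.
So c_4 = f^(4)(0)/4! = 1/3.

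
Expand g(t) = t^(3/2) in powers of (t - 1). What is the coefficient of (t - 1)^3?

Differentiate repeatedly and evaluate at the center.
g(1) = 1
g′(1) = 3/2
g′′(1) = 3/4
g′′′(1) = -3/8

-1/16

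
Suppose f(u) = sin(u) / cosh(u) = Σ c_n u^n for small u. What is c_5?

3/10

Write the quotient as an unknown series and match coefficients against numerator = denominator · series.
[u^0] = 0;  [u^1] = 1;  [u^2] = 0;  [u^3] = -2/3;  [u^4] = 0;  [u^5] = 3/10.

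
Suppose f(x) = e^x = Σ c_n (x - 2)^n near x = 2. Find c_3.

Compute the successive derivatives at the expansion point and divide by k!.
[(x - 2)^0] = e^(2);  [(x - 2)^1] = e^(2);  [(x - 2)^2] = e^(2)/2;  [(x - 2)^3] = e^(2)/6.
So c_3 = f′′′(2)/3! = e^(2)/6.

e^(2)/6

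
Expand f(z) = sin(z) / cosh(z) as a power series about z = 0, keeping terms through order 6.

3*z^5/10 - 2*z^3/3 + z

Divide the numerator series by the denominator series (power-series long division).
f(0) = 0
f′(0) = 1
f′′(0) = 0
f′′′(0) = -4
f^(4)(0) = 0
f^(5)(0) = 36
f^(6)(0) = 0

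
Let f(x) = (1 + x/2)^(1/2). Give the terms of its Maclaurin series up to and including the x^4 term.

-5*x^4/2048 + x^3/128 - x^2/32 + x/4 + 1

f(0) = 1
f′(0) = 1/4
f′′(0) = -1/16
f′′′(0) = 3/64
f^(4)(0) = -15/256
The Taylor polynomial is Σ f^(k)(0)/k! · x^k.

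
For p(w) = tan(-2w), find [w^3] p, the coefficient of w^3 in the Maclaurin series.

Use the known series and substitute for the argument.
p(0) = 0
p′(0) = -2
p′′(0) = 0
p′′′(0) = -16
Then c_k = p^(k)(0)/k! gives each Taylor coefficient.

-8/3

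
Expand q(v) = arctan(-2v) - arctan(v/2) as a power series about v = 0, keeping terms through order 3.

Combine the two series term by term.
q(0) = 0
q′(0) = -5/2
q′′(0) = 0
q′′′(0) = 65/4

65*v^3/24 - 5*v/2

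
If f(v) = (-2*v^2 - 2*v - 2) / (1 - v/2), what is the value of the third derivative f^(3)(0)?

Multiply each power in the prefactor through the base expansion.
The coefficient of v^3 in the expansion is -7/4, so f′′′(0) = 3! * (-7/4) = -21/2.

-21/2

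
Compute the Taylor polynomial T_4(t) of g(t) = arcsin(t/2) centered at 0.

t^3/48 + t/2

g(0) = 0
g′(0) = 1/2
g′′(0) = 0
g′′′(0) = 1/8
g^(4)(0) = 0
Then c_k = g^(k)(0)/k! gives each Taylor coefficient.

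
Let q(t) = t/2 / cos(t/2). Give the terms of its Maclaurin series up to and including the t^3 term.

Write the quotient as an unknown series and match coefficients against numerator = denominator · series.
q(0) = 0
q′(0) = 1/2
q′′(0) = 0
q′′′(0) = 3/8

t^3/16 + t/2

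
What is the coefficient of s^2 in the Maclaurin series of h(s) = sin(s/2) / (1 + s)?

-1/2

Write out both Maclaurin series and multiply, keeping only the needed powers.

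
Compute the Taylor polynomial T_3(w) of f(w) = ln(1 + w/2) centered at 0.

w^3/24 - w^2/8 + w/2

f(0) = 0
f′(0) = 1/2
f′′(0) = -1/4
f′′′(0) = 1/4
The Taylor polynomial is Σ f^(k)(0)/k! · w^k.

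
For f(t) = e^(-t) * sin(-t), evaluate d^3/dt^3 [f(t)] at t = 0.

-2

Expand each factor separately, then convolve coefficients.
The coefficient of t^3 in the expansion is -1/3, so f′′′(0) = 3! * (-1/3) = -2.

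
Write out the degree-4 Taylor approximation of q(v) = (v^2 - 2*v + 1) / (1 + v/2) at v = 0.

Shift and add copies of the series according to the polynomial's terms.

9*v^4/16 - 9*v^3/8 + 9*v^2/4 - 5*v/2 + 1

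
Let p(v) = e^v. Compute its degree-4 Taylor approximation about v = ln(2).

[(v - ln(2))^0] = 2;  [(v - ln(2))^1] = 2;  [(v - ln(2))^2] = 1;  [(v - ln(2))^3] = 1/3;  [(v - ln(2))^4] = 1/12.

(v - ln(2))^4/12 + (v - ln(2))^3/3 + (v - ln(2))^2 + 2*(v - ln(2)) + 2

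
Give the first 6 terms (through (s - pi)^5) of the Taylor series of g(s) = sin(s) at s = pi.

-(s - pi)^5/120 + (s - pi)^3/6 - (s - pi)

Compute the successive derivatives at the expansion point and divide by k!.
g(pi) = 0
g′(pi) = -1
g′′(pi) = 0
g′′′(pi) = 1
g^(4)(pi) = 0
g^(5)(pi) = -1
Dividing each by k! gives the coefficients c_0, ..., c_5.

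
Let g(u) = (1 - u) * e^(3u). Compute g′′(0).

Distribute the polynomial across the series and collect like powers.
The coefficient of u^2 in the expansion is 3/2, so g′′(0) = 2! * (3/2) = 3.

3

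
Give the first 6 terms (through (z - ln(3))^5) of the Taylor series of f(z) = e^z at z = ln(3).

f(ln(3)) = 3
f′(ln(3)) = 3
f′′(ln(3)) = 3
f′′′(ln(3)) = 3
f^(4)(ln(3)) = 3
f^(5)(ln(3)) = 3
Then c_k = f^(k)(ln(3))/k! gives each Taylor coefficient.

(z - ln(3))^5/40 + (z - ln(3))^4/8 + (z - ln(3))^3/2 + 3*(z - ln(3))^2/2 + 3*(z - ln(3)) + 3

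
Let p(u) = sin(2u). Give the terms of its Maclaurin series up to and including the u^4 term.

-4*u^3/3 + 2*u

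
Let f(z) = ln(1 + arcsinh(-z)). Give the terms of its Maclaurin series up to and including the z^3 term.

Plug the Maclaurin series of the inner function into that of the outer and collect terms.
f(0) = 0
f′(0) = -1
f′′(0) = -1
f′′′(0) = -1

-z^3/6 - z^2/2 - z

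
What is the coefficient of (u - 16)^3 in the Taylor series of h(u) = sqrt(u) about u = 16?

1/16384

[(u - 16)^0] = 4;  [(u - 16)^1] = 1/8;  [(u - 16)^2] = -1/512;  [(u - 16)^3] = 1/16384.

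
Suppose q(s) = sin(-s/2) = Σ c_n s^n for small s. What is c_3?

q(0) = 0
q′(0) = -1/2
q′′(0) = 0
q′′′(0) = 1/8
Dividing each by k! gives the coefficients c_0, ..., c_3.

1/48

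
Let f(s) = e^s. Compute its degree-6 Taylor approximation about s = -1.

(s + 1)^6*e^(-1)/720 + (s + 1)^5*e^(-1)/120 + (s + 1)^4*e^(-1)/24 + (s + 1)^3*e^(-1)/6 + (s + 1)^2*e^(-1)/2 + (s + 1)*e^(-1) + e^(-1)

Use the known series and substitute for the argument.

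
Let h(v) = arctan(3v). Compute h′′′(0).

-54

The coefficient of v^3 in the expansion is -9, so h′′′(0) = 3! * (-9) = -54.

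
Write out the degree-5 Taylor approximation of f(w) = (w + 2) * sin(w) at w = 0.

w^5/60 - w^4/6 - w^3/3 + w^2 + 2*w

Distribute the polynomial across the series and collect like powers.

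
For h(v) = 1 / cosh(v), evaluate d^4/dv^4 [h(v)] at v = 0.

5

Invert the denominator's series and multiply.
The coefficient of v^4 in the expansion is 5/24, so h^(4)(0) = 4! * (5/24) = 5.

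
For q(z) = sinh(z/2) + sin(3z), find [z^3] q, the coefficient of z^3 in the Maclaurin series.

-215/48

Add the two expansions coefficient-wise.
q(0) = 0
q′(0) = 7/2
q′′(0) = 0
q′′′(0) = -215/8
So c_3 = q′′′(0)/3! = -215/48.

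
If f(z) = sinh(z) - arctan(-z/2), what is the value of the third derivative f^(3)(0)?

3/4

Add the two expansions coefficient-wise.
From the series, [z^3] f = 1/8; multiply by 3! = 6 to get 3/4.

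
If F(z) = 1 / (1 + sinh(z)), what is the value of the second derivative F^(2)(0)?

2

Use the geometric series for the reciprocal, then substitute.
From the series, [z^2] F = 1; multiply by 2! = 2 to get 2.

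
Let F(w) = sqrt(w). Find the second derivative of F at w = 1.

The coefficient of (w - 1)^2 in the expansion is -1/8, so F′′(1) = 2! * (-1/8) = -1/4.

-1/4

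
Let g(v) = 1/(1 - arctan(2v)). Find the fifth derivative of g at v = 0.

768

Compose series: expand the inner function first, then feed it into the outer expansion.
From the series, [v^5] g = 32/5; multiply by 5! = 120 to get 768.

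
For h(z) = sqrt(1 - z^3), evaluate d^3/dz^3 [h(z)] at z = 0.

-3

Apply the Taylor formula c_k = f^(k)(a)/k!.
The coefficient of z^3 in the expansion is -1/2, so h′′′(0) = 3! * (-1/2) = -3.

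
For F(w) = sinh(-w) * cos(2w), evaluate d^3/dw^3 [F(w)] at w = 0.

11

Write out both Maclaurin series and multiply, keeping only the needed powers.
From the series, [w^3] F = 11/6; multiply by 3! = 6 to get 11.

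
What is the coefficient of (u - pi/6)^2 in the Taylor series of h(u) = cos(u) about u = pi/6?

c_2 = h′′(pi/6)/2! = -sqrt(3)/4.

-sqrt(3)/4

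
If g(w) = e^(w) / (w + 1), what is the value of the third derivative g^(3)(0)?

-2

Multiply the numerator's expansion by the denominator's geometric series.
From the series, [w^3] g = -1/3; multiply by 3! = 6 to get -2.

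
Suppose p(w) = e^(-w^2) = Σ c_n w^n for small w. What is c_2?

Use the known series and substitute for the argument.
p(0) = 1
p′(0) = 0
p′′(0) = -2
So c_2 = p′′(0)/2! = -1.

-1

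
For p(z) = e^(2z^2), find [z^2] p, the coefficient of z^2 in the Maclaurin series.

2

p(0) = 1
p′(0) = 0
p′′(0) = 4
The Taylor polynomial is Σ p^(k)(0)/k! · z^k.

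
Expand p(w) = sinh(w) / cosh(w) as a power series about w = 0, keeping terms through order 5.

Invert the denominator's series and multiply.
p(0) = 0
p′(0) = 1
p′′(0) = 0
p′′′(0) = -2
p^(4)(0) = 0
p^(5)(0) = 16

2*w^5/15 - w^3/3 + w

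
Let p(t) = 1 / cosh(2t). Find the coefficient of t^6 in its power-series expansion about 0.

-244/45

Divide the numerator series by the denominator series (power-series long division).
p(0) = 1
p′(0) = 0
p′′(0) = -4
p′′′(0) = 0
p^(4)(0) = 80
p^(5)(0) = 0
p^(6)(0) = -3904
The Taylor polynomial is Σ p^(k)(0)/k! · t^k.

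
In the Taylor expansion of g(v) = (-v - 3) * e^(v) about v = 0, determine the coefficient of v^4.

Distribute the polynomial across the series and collect like powers.
g(0) = -3
g′(0) = -4
g′′(0) = -5
g′′′(0) = -6
g^(4)(0) = -7

-7/24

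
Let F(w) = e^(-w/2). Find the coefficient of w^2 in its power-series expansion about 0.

1/8

[w^0] = 1;  [w^1] = -1/2;  [w^2] = 1/8.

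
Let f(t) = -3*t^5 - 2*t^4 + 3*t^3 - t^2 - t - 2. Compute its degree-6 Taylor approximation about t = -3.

Use the known series and substitute for the argument.
f(-3) = 478
f′(-3) = -913
f′′(-3) = 1348
f′′′(-3) = -1458
f^(4)(-3) = 1032
f^(5)(-3) = -360
f^(6)(-3) = 0
Dividing each by k! gives the coefficients c_0, ..., c_6.

-3*(t + 3)^5 + 43*(t + 3)^4 - 243*(t + 3)^3 + 674*(t + 3)^2 - 913*(t + 3) + 478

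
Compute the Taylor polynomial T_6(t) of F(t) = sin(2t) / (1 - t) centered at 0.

Take the Cauchy product of the two expansions.
[t^0] = 0;  [t^1] = 2;  [t^2] = 2;  [t^3] = 2/3;  [t^4] = 2/3;  [t^5] = 14/15;  [t^6] = 14/15.

14*t^6/15 + 14*t^5/15 + 2*t^4/3 + 2*t^3/3 + 2*t^2 + 2*t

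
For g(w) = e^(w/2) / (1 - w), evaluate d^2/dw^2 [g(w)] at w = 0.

Expand each factor separately, then convolve coefficients.
The coefficient of w^2 in the expansion is 13/8, so g′′(0) = 2! * (13/8) = 13/4.

13/4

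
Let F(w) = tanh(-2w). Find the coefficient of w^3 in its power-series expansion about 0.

Apply the Taylor formula c_k = f^(k)(a)/k!.
[w^0] = 0;  [w^1] = -2;  [w^2] = 0;  [w^3] = 8/3.

8/3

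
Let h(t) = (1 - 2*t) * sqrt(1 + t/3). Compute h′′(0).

-25/36

Distribute the polynomial across the series and collect like powers.
From the series, [t^2] h = -25/72; multiply by 2! = 2 to get -25/36.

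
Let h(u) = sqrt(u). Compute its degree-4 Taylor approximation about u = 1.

Differentiate repeatedly and evaluate at the center.

-5*(u - 1)^4/128 + (u - 1)^3/16 - (u - 1)^2/8 + (u - 1)/2 + 1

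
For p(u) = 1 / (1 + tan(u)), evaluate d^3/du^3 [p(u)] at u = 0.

-8

Write 1/(1+u) = 1 - u + u^2 - u^3 + ... and substitute the series for u.
From the series, [u^3] p = -4/3; multiply by 3! = 6 to get -8.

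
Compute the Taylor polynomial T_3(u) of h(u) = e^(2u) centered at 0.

4*u^3/3 + 2*u^2 + 2*u + 1

Differentiate repeatedly and evaluate at the center.
[u^0] = 1;  [u^1] = 2;  [u^2] = 2;  [u^3] = 4/3.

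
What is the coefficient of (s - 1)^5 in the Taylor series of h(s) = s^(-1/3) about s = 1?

-91/729

Use the known series and substitute for the argument.
[(s - 1)^0] = 1;  [(s - 1)^1] = -1/3;  [(s - 1)^2] = 2/9;  [(s - 1)^3] = -14/81;  [(s - 1)^4] = 35/243;  [(s - 1)^5] = -91/729.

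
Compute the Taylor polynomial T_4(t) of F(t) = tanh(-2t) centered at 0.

8*t^3/3 - 2*t

Use the known series and substitute for the argument.
F(0) = 0
F′(0) = -2
F′′(0) = 0
F′′′(0) = 16
F^(4)(0) = 0
Dividing each by k! gives the coefficients c_0, ..., c_4.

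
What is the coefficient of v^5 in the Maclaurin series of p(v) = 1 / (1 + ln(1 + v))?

Use the geometric series for the reciprocal, then substitute.
p(0) = 1
p′(0) = -1
p′′(0) = 3
p′′′(0) = -14
p^(4)(0) = 88
p^(5)(0) = -694
So c_5 = p^(5)(0)/5! = -347/60.

-347/60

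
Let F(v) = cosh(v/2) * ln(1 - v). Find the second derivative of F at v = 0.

Expand each factor separately, then convolve coefficients.
The coefficient of v^2 in the expansion is -1/2, so F′′(0) = 2! * (-1/2) = -1.

-1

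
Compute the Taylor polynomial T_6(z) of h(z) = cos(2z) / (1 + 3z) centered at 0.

25781*z^6/45 - 191*z^5 + 191*z^4/3 - 21*z^3 + 7*z^2 - 3*z + 1

Expand each factor separately, then convolve coefficients.
h(0) = 1
h′(0) = -3
h′′(0) = 14
h′′′(0) = -126
h^(4)(0) = 1528
h^(5)(0) = -22920
h^(6)(0) = 412496
Then c_k = h^(k)(0)/k! gives each Taylor coefficient.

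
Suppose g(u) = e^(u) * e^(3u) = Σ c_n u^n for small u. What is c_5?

128/15

Multiply the two series term by term and collect like powers.
g(0) = 1
g′(0) = 4
g′′(0) = 16
g′′′(0) = 64
g^(4)(0) = 256
g^(5)(0) = 1024
So c_5 = g^(5)(0)/5! = 128/15.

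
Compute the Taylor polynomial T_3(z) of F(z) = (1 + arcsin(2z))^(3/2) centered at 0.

3*z^3/2 + 3*z^2/2 + 3*z + 1

Substitute the inner expansion into the outer series and collect powers.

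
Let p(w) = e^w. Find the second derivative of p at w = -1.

e^(-1)

Differentiate repeatedly and evaluate at the center.
The coefficient of (w + 1)^2 in the expansion is e^(-1)/2, so p′′(-1) = 2! * (e^(-1)/2) = e^(-1).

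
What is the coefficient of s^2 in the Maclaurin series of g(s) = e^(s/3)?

1/18

Use the known series and substitute for the argument.
g(0) = 1
g′(0) = 1/3
g′′(0) = 1/9
Dividing each by k! gives the coefficients c_0, ..., c_2.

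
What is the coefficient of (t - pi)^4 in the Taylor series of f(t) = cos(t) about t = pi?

-1/24

[(t - pi)^0] = -1;  [(t - pi)^1] = 0;  [(t - pi)^2] = 1/2;  [(t - pi)^3] = 0;  [(t - pi)^4] = -1/24.
So c_4 = f^(4)(pi)/4! = -1/24.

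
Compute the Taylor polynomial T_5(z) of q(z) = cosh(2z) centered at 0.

Differentiate repeatedly and evaluate at the center.

2*z^4/3 + 2*z^2 + 1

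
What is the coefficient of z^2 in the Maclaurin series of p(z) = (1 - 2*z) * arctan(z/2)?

Distribute the polynomial across the series and collect like powers.

-1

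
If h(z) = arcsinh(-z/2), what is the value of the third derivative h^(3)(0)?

1/8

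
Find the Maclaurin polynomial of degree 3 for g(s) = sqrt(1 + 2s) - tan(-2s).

Add the two expansions coefficient-wise.
g(0) = 1
g′(0) = 3
g′′(0) = -1
g′′′(0) = 19
The Taylor polynomial is Σ g^(k)(0)/k! · s^k.

19*s^3/6 - s^2/2 + 3*s + 1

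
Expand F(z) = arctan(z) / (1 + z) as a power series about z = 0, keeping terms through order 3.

2*z^3/3 - z^2 + z

Expand each factor separately, then convolve coefficients.
[z^0] = 0;  [z^1] = 1;  [z^2] = -1;  [z^3] = 2/3.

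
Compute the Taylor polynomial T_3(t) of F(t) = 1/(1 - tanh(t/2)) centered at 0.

Compose series: expand the inner function first, then feed it into the outer expansion.

t^3/12 + t^2/4 + t/2 + 1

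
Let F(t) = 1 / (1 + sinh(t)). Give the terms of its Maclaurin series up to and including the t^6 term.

Use the geometric series for the reciprocal, then substitute.
F(0) = 1
F′(0) = -1
F′′(0) = 2
F′′′(0) = -7
F^(4)(0) = 32
F^(5)(0) = -181
F^(6)(0) = 1232

77*t^6/45 - 181*t^5/120 + 4*t^4/3 - 7*t^3/6 + t^2 - t + 1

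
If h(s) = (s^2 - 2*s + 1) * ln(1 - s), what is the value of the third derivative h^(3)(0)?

-2

Shift and add copies of the series according to the polynomial's terms.
From the series, [s^3] h = -1/3; multiply by 3! = 6 to get -2.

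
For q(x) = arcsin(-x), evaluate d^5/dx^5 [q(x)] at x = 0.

-9

The coefficient of x^5 in the expansion is -3/40, so q^(5)(0) = 5! * (-3/40) = -9.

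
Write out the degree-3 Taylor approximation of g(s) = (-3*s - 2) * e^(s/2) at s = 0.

Distribute the polynomial across the series and collect like powers.
[s^0] = -2;  [s^1] = -4;  [s^2] = -7/4;  [s^3] = -5/12.

-5*s^3/12 - 7*s^2/4 - 4*s - 2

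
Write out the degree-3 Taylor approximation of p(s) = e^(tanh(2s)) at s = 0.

Plug the Maclaurin series of the inner function into that of the outer and collect terms.
p(0) = 1
p′(0) = 2
p′′(0) = 4
p′′′(0) = -8

-4*s^3/3 + 2*s^2 + 2*s + 1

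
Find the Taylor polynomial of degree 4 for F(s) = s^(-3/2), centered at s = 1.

315*(s - 1)^4/128 - 35*(s - 1)^3/16 + 15*(s - 1)^2/8 - 3*(s - 1)/2 + 1

F(1) = 1
F′(1) = -3/2
F′′(1) = 15/4
F′′′(1) = -105/8
F^(4)(1) = 945/16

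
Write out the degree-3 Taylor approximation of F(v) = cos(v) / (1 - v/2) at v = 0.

Expand each factor separately, then convolve coefficients.
F(0) = 1
F′(0) = 1/2
F′′(0) = -1/2
F′′′(0) = -3/4
Dividing each by k! gives the coefficients c_0, ..., c_3.

-v^3/8 - v^2/4 + v/2 + 1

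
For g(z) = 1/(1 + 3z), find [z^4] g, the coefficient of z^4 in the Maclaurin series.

Differentiate repeatedly and evaluate at the center.
g(0) = 1
g′(0) = -3
g′′(0) = 18
g′′′(0) = -162
g^(4)(0) = 1944

81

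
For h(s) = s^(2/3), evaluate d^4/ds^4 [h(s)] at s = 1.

-56/81

Differentiate repeatedly and evaluate at the center.
From the series, [(s - 1)^4] h = -7/243; multiply by 4! = 24 to get -56/81.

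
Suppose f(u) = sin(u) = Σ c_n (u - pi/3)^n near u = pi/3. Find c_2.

f(pi/3) = sqrt(3)/2
f′(pi/3) = 1/2
f′′(pi/3) = -sqrt(3)/2
Dividing each by k! gives the coefficients c_0, ..., c_2.

-sqrt(3)/4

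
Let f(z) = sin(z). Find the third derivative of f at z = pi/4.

From the series, [(z - pi/4)^3] f = -sqrt(2)/12; multiply by 3! = 6 to get -sqrt(2)/2.

-sqrt(2)/2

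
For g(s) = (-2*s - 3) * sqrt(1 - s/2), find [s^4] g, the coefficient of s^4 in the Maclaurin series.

Multiply each power in the prefactor through the base expansion.
[s^0] = -3;  [s^1] = -5/4;  [s^2] = 19/32;  [s^3] = 11/128;  [s^4] = 47/2048.
So c_4 = g^(4)(0)/4! = 47/2048.

47/2048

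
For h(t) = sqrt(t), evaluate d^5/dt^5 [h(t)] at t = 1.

105/32

The coefficient of (t - 1)^5 in the expansion is 7/256, so h^(5)(1) = 5! * (7/256) = 105/32.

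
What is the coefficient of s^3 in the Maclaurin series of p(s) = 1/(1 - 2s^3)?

p(0) = 1
p′(0) = 0
p′′(0) = 0
p′′′(0) = 12
So c_3 = p′′′(0)/3! = 2.

2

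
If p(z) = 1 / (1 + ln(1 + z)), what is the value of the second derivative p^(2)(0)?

3

Expand as Σ (-1)^k u^k with u equal to the inner function's series.
From the series, [z^2] p = 3/2; multiply by 2! = 2 to get 3.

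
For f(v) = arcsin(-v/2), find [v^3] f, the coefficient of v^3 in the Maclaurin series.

Use the known series and substitute for the argument.
[v^0] = 0;  [v^1] = -1/2;  [v^2] = 0;  [v^3] = -1/48.

-1/48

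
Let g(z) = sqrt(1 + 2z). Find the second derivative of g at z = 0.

-1

Apply the Taylor formula c_k = f^(k)(a)/k!.
The coefficient of z^2 in the expansion is -1/2, so g′′(0) = 2! * (-1/2) = -1.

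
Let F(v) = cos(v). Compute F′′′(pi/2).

1

From the series, [(v - pi/2)^3] F = 1/6; multiply by 3! = 6 to get 1.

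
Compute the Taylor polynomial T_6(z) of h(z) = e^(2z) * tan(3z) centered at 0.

Expand each factor separately, then convolve coefficients.
h(0) = 0
h′(0) = 3
h′′(0) = 12
h′′′(0) = 90
h^(4)(0) = 528
h^(5)(0) = 6288
h^(6)(0) = 55872

388*z^6/5 + 262*z^5/5 + 22*z^4 + 15*z^3 + 6*z^2 + 3*z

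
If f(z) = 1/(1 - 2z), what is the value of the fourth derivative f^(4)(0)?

384

The coefficient of z^4 in the expansion is 16, so f^(4)(0) = 4! * (16) = 384.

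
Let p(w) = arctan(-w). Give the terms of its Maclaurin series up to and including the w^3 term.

p(0) = 0
p′(0) = -1
p′′(0) = 0
p′′′(0) = 2

w^3/3 - w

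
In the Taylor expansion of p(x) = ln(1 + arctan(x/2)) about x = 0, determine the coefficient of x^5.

Substitute the inner expansion into the outer series and collect powers.

1/480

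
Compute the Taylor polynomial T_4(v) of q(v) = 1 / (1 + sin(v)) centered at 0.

2*v^4/3 - 5*v^3/6 + v^2 - v + 1

Expand as Σ (-1)^k u^k with u equal to the inner function's series.
q(0) = 1
q′(0) = -1
q′′(0) = 2
q′′′(0) = -5
q^(4)(0) = 16
Dividing each by k! gives the coefficients c_0, ..., c_4.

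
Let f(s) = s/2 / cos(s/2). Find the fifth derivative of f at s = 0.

25/32

Write the quotient as an unknown series and match coefficients against numerator = denominator · series.
The coefficient of s^5 in the expansion is 5/768, so f^(5)(0) = 5! * (5/768) = 25/32.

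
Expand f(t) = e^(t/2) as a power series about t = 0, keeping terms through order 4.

t^4/384 + t^3/48 + t^2/8 + t/2 + 1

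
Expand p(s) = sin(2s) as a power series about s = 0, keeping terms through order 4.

Differentiate repeatedly and evaluate at the center.
p(0) = 0
p′(0) = 2
p′′(0) = 0
p′′′(0) = -8
p^(4)(0) = 0

-4*s^3/3 + 2*s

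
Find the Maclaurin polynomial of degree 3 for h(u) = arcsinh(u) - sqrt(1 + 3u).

Add the two expansions coefficient-wise.
h(0) = -1
h′(0) = -1/2
h′′(0) = 9/4
h′′′(0) = -89/8
Dividing each by k! gives the coefficients c_0, ..., c_3.

-89*u^3/48 + 9*u^2/8 - u/2 - 1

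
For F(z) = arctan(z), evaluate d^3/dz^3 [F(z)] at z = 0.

-2

Differentiate repeatedly and evaluate at the center.
The coefficient of z^3 in the expansion is -1/3, so F′′′(0) = 3! * (-1/3) = -2.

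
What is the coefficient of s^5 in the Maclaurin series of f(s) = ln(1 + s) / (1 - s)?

47/60

Multiply the two series term by term and collect like powers.
f(0) = 0
f′(0) = 1
f′′(0) = 1
f′′′(0) = 5
f^(4)(0) = 14
f^(5)(0) = 94
The Taylor polynomial is Σ f^(k)(0)/k! · s^k.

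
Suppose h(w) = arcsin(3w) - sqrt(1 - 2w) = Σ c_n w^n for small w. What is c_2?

1/2

Expand each term separately and add.
[w^0] = -1;  [w^1] = 4;  [w^2] = 1/2.
So c_2 = h′′(0)/2! = 1/2.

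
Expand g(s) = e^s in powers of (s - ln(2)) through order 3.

(s - ln(2))^3/3 + (s - ln(2))^2 + 2*(s - ln(2)) + 2

Compute the successive derivatives at the expansion point and divide by k!.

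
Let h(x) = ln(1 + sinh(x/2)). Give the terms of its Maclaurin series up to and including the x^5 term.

Compose series: expand the inner function first, then feed it into the outer expansion.
h(0) = 0
h′(0) = 1/2
h′′(0) = -1/4
h′′′(0) = 3/8
h^(4)(0) = -5/8
h^(5)(0) = 45/32
The Taylor polynomial is Σ h^(k)(0)/k! · x^k.

3*x^5/256 - 5*x^4/192 + x^3/16 - x^2/8 + x/2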